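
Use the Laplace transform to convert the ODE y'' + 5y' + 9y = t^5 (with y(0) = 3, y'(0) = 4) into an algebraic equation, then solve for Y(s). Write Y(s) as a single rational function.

Y(s) = (3*s^7 + 19*s^6 + 120)/(s^8 + 5*s^7 + 9*s^6)

Transform both sides with L{·}.
Using L{y''} = s^2 Y - s·y(0) - y'(0) and L{y'} = sY - y(0), with y(0) = 3, y'(0) = 4, the left side becomes (s^2 + 5*s + 9)Y - (3*s + 19).
The right side is L{t^5} = 120/s^6.
So (s^2 + 5*s + 9)Y = 120/s^6 + (3*s + 19).
Solve for Y(s) and write it as one ratio of polynomials.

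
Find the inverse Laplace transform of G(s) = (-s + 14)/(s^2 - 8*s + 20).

5*exp(4*t)*sin(2*t) - exp(4*t)*cos(2*t)

Complete the square in the denominator: s^2 - 8*s + 20 = (s - 4)^2 + 2^2.
Split the numerator to match: -s + 14 = -1·(s - 4) + 5·2.
Invert each term: -1·(s - 4)/((s - 4)^2 + 4) ↔ -e^(4t)cos(2t); 5·2/((s - 4)^2 + 4) ↔ 5e^(4t)sin(2t).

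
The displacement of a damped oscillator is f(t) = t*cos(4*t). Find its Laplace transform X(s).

L{cos(4t)} = s/(s^2 + 16).
Then apply L{t·g(t)} = -d/ds[G(s)] with G(s) = s/(s^2 + 16):
differentiating 1 time and applying the sign gives (s - 4)*(s + 4)/(s^2 + 16)^2.

X(s) = (s - 4)*(s + 4)/(s^2 + 16)^2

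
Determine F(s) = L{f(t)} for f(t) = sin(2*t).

L{sin(2t)} = 2/(s^2 + 4).

F(s) = 2/(s^2 + 4)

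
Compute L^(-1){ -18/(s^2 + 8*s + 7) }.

-3*exp(-t) + 3*exp(-7*t)

Factor the denominator: s^2 + 8*s + 7 = (s + 1)*(s + 7).
Partial fraction decomposition gives [-3/(s + 1)] + [3/(s + 7)].
Invert each term: -3/(s + 1) ↔ -3e^(-t); 3/(s + 7) ↔ 3e^(-7t).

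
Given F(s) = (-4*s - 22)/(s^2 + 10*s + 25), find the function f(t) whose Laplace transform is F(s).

f(t) = -2*t*exp(-5*t) - 4*exp(-5*t)

Factor the denominator: s^2 + 10*s + 25 = (s + 5)^2.
Partial fraction decomposition gives [-4/(s + 5)] + [-2/(s + 5)^2].
Invert each term: -4/(s + 5) ↔ -4e^(-5t); -2/(s + 5)^2 ↔ -2t·e^(-5t).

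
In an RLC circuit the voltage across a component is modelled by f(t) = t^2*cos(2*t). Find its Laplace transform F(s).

L{cos(2t)} = s/(s^2 + 4).
Then apply L{t^2·g(t)} = (-1)^2 d^2/ds^2[G(s)] with G(s) = s/(s^2 + 4):
differentiating 2 times and applying the sign gives 2*s*(s^2 - 12)/(s^2 + 4)^3.

F(s) = 2*s*(s^2 - 12)/(s^2 + 4)^3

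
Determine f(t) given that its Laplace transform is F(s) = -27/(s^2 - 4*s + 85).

Rewrite the denominator: s^2 - 4*s + 85 = (s - 2)^2 + 81.
The form in (s - 2) signals a first-shifting-theorem factor e^(2t).
Since L{sin(9t)} = 9/(s^2 + 81), the inverse is exp(2*t)*sin(9*t), scaled by -3.

f(t) = -3*exp(2*t)*sin(9*t)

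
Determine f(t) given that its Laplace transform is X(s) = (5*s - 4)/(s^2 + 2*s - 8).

f(t) = exp(2*t) + 4*exp(-4*t)

Factor the denominator: s^2 + 2*s - 8 = (s - 2)*(s + 4).
Partial fraction decomposition gives [4/(s + 4)] + [1/(s - 2)].
Invert each term: 4/(s + 4) ↔ 4e^(-4t); 1/(s - 2) ↔ e^(2t).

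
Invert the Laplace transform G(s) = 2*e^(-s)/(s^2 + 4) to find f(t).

f(t) = Heaviside(t - 1)*(sin(2*t - 2))

The factor e^(-s) signals a time shift by c = 1 (second shifting theorem).
L{sin(2t)} = 2/(s^2 + 4), so L^-1{2/(s^2 + 4)} = sin(2*t).
Hence the inverse is u(t - 1) times that function evaluated at t - 1.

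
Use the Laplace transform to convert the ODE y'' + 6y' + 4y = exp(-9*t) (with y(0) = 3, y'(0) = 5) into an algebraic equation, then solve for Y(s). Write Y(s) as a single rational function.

Take the Laplace transform of both sides.
Using L{y''} = s^2 Y - s·y(0) - y'(0) and L{y'} = sY - y(0), with y(0) = 3, y'(0) = 5, the left side becomes (s^2 + 6*s + 4)Y - (3*s + 23).
The right side is L{exp(-9*t)} = 1/(s + 9).
So (s^2 + 6*s + 4)Y = 1/(s + 9) + (3*s + 23).
Divide through and combine into a single rational function.

Y(s) = (3*s^2 + 50*s + 208)/(s^3 + 15*s^2 + 58*s + 36)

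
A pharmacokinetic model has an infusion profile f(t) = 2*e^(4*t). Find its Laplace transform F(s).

L{2} = 2/s.
By the first shifting theorem, multiplying by e^(4t) replaces s with s - 4.

F(s) = 2/(s - 4)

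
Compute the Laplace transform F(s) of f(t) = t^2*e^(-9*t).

L{e^(-9t)} = 1/(s + 9).
Then apply L{t^2·g(t)} = (-1)^2 d^2/ds^2[G(s)] with G(s) = 1/(s + 9):
differentiating 2 times and applying the sign gives 2/(s + 9)^3.

F(s) = 2/(s + 9)^3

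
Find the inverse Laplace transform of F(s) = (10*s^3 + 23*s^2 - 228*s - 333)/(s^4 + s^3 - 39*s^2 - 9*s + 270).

2*exp(5*t) + 5*exp(3*t) + 2*exp(-3*t) + exp(-6*t)

Factor the denominator: s^4 + s^3 - 39*s^2 - 9*s + 270 = (s - 5)*(s - 3)*(s + 3)*(s + 6).
Partial fraction decomposition gives [1/(s + 6)] + [2/(s + 3)] + [5/(s - 3)] + [2/(s - 5)].
Invert each term: 1/(s + 6) ↔ e^(-6t); 2/(s + 3) ↔ 2e^(-3t); 5/(s - 3) ↔ 5e^(3t); 2/(s - 5) ↔ 2e^(5t).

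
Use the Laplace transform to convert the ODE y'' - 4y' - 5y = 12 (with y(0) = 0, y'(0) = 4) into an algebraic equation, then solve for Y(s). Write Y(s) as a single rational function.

Laplace-transform each side.
Using L{y''} = s^2 Y - s·y(0) - y'(0) and L{y'} = sY - y(0), with y(0) = 0, y'(0) = 4, the left side becomes (s^2 - 4*s - 5)Y - (4).
The right side is L{12} = 12/s.
So (s^2 - 4*s - 5)Y = 12/s + (4).
Solve for Y(s) and write it as one ratio of polynomials.

Y(s) = (4*s + 12)/(s^3 - 4*s^2 - 5*s)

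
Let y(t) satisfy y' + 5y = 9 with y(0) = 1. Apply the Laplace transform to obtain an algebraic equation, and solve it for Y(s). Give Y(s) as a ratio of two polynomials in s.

Y(s) = (s + 9)/(s^2 + 5*s)

Transform both sides with L{·}.
The derivative rules (L{y'} = sY - y(0) = sY - 1) turn the left side into (s + 5)Y - (1).
The right side is L{9} = 9/s.
So (s + 5)Y = 9/s + (1).
Solve for Y(s) and write it as one ratio of polynomials.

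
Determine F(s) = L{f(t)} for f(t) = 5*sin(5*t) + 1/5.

By linearity of the Laplace transform, transform each term separately.
(5)·[L{sin(5t)} = 5/(s^2 + 25)]; L{1/5} = (1/5)/s.

F(s) = 25/(s^2 + 25) + 1/(5*s)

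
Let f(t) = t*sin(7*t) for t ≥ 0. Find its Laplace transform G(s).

G(s) = 14*s/(s^2 + 49)^2

L{sin(7t)} = 7/(s^2 + 49).
Then apply L{t·g(t)} = -d/ds[H(s)] with H(s) = 7/(s^2 + 49):
differentiating 1 time and applying the sign gives 14*s/(s^2 + 49)^2.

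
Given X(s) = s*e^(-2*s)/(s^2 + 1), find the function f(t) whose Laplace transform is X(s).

f(t) = Heaviside(t - 2)*(cos(t - 2))

The factor e^(-2s) signals a time shift by c = 2 (second shifting theorem).
L{cos(t)} = s/(s^2 + 1), so L^-1{s/(s^2 + 1)} = cos(t).
Hence the inverse is u(t - 2) times that function evaluated at t - 2.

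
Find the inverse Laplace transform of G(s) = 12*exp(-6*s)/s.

The factor e^(-6s) signals a time shift by c = 6 (second shifting theorem).
L{12} = 12/s, so L^-1{12/s} = 12.
Hence the inverse is u(t - 6) times that function evaluated at t - 6.

Heaviside(t - 6)*(12)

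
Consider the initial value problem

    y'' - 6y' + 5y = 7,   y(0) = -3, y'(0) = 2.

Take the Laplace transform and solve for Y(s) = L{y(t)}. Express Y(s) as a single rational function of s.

Apply the Laplace transform to the equation.
With L{y''} = s^2 Y - s·y(0) - y'(0) and L{y'} = sY - y(0), with y(0) = -3, y'(0) = 2: the LHS transforms to (s^2 - 6*s + 5)Y - (-3*s + 20).
The right side is L{7} = 7/s.
So (s^2 - 6*s + 5)Y = 7/s + (-3*s + 20).
Solve for Y(s) and write it as one ratio of polynomials.

Y(s) = (-3*s^2 + 20*s + 7)/(s^3 - 6*s^2 + 5*s)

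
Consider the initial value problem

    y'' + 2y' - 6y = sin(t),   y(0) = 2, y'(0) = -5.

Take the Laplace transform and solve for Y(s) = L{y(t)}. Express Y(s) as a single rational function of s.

Y(s) = (2*s^3 - s^2 + 2*s)/(s^4 + 2*s^3 - 5*s^2 + 2*s - 6)

Apply the Laplace transform to the equation.
The derivative rules (L{y''} = s^2 Y - s·y(0) - y'(0) and L{y'} = sY - y(0), with y(0) = 2, y'(0) = -5) turn the left side into (s^2 + 2*s - 6)Y - (2*s - 1).
The right side is L{sin(t)} = 1/(s^2 + 1).
So (s^2 + 2*s - 6)Y = 1/(s^2 + 1) + (2*s - 1).
Isolate Y and clear denominators.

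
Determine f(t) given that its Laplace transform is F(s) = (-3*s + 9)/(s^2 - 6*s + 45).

f(t) = -3*exp(3*t)*cos(6*t)

Rewrite the denominator: s^2 - 6*s + 45 = (s - 3)^2 + 36.
The form in (s - 3) signals a first-shifting-theorem factor e^(3t).
Since L{cos(6t)} = s/(s^2 + 36), the inverse is e^(3*t)*cos(6*t), scaled by -3.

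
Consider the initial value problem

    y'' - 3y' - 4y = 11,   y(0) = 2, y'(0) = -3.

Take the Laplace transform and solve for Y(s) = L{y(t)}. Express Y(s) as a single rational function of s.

Y(s) = (2*s^2 - 9*s + 11)/(s^3 - 3*s^2 - 4*s)

Apply the Laplace transform to the equation.
With L{y''} = s^2 Y - s·y(0) - y'(0) and L{y'} = sY - y(0), with y(0) = 2, y'(0) = -3: the LHS transforms to (s^2 - 3*s - 4)Y - (2*s - 9).
The right side is L{11} = 11/s.
So (s^2 - 3*s - 4)Y = 11/s + (2*s - 9).
Divide through and combine into a single rational function.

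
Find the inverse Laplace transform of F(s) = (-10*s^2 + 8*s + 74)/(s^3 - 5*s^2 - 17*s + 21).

Factor the denominator: s^3 - 5*s^2 - 17*s + 21 = (s - 7)*(s - 1)*(s + 3).
Partial fraction decomposition gives [-1/(s + 3)] + [-3/(s - 1)] + [-6/(s - 7)].
Invert each term: -1/(s + 3) ↔ -e^(-3t); -3/(s - 1) ↔ -3e^(t); -6/(s - 7) ↔ -6e^(7t).

-6*exp(7*t) - 3*exp(t) - exp(-3*t)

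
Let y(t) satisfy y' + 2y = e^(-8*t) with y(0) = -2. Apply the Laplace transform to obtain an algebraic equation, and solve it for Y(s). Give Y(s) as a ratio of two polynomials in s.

Y(s) = (-2*s - 15)/(s^2 + 10*s + 16)

Take the Laplace transform of both sides.
Using L{y'} = sY - y(0) = sY - (-2), the left side becomes (s + 2)Y - (-2).
The right side is L{e^(-8*t)} = 1/(s + 8).
So (s + 2)Y = 1/(s + 8) + (-2).
Solve for Y(s) and write it as one ratio of polynomials.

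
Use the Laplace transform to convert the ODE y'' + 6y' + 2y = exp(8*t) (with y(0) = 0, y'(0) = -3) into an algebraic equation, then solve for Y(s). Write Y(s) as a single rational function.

Y(s) = (-3*s + 25)/(s^3 - 2*s^2 - 46*s - 16)

Apply the Laplace transform to the equation.
With L{y''} = s^2 Y - s·y(0) - y'(0) and L{y'} = sY - y(0), with y(0) = 0, y'(0) = -3: the LHS transforms to (s^2 + 6*s + 2)Y - (-3).
The right side is L{exp(8*t)} = 1/(s - 8).
So (s^2 + 6*s + 2)Y = 1/(s - 8) + (-3).
Isolate Y and clear denominators.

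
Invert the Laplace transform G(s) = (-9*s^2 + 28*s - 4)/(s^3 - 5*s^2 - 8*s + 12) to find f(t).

f(t) = -4*exp(6*t) - exp(t) - 4*exp(-2*t)

Factor the denominator: s^3 - 5*s^2 - 8*s + 12 = (s - 6)*(s - 1)*(s + 2).
Partial fraction decomposition gives [-4/(s - 6)] + [-1/(s - 1)] + [-4/(s + 2)].
Invert each term: -4/(s - 6) ↔ -4e^(6t); -1/(s - 1) ↔ -e^(t); -4/(s + 2) ↔ -4e^(-2t).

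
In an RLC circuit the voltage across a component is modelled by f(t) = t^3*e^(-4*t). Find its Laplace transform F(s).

L{t^3} = 3!/s^4 = 6/s^4.
By the first shifting theorem, multiplying by e^(-4t) replaces s with s + 4.

F(s) = 6/(s + 4)^4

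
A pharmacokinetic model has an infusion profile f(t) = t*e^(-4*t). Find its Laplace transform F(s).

F(s) = (s + 4)^(-2)

L{e^(-4t)} = 1/(s + 4).
Then apply L{t·g(t)} = -d/ds[G(s)] with G(s) = 1/(s + 4):
differentiating 1 time and applying the sign gives (s + 4)^(-2).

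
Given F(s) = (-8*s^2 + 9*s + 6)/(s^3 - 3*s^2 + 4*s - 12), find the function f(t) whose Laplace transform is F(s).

Factor the denominator: s^3 - 3*s^2 + 4*s - 12 = (s - 3)*(s^2 + 4).
Partial fraction decomposition gives [-3/(s - 3)] + [-5*s/(s^2 + 4)] + [-6/(s^2 + 4)].
Invert each term: -3/(s - 3) ↔ -3e^(3t); -5·s/(s^2 + 4) ↔ -5cos(2t); -3·2/(s^2 + 4) ↔ -3sin(2t).

f(t) = -3*exp(3*t) - 3*sin(2*t) - 5*cos(2*t)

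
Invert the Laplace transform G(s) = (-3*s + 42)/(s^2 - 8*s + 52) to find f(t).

f(t) = 5*exp(4*t)*sin(6*t) - 3*exp(4*t)*cos(6*t)

Complete the square in the denominator: s^2 - 8*s + 52 = (s - 4)^2 + 6^2.
Split the numerator to match: -3*s + 42 = -3·(s - 4) + 5·6.
Invert each term: -3·(s - 4)/((s - 4)^2 + 36) ↔ -3e^(4t)cos(6t); 5·6/((s - 4)^2 + 36) ↔ 5e^(4t)sin(6t).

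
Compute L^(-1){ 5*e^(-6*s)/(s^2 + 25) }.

The factor e^(-6s) signals a time shift by c = 6 (second shifting theorem).
L{sin(5t)} = 5/(s^2 + 25), so L^-1{5/(s^2 + 25)} = sin(5*t).
Hence the inverse is u(t - 6) times that function evaluated at t - 6.

Heaviside(t - 6)*(sin(5*t - 30))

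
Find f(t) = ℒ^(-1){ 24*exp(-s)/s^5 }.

The factor e^(-s) signals a time shift by c = 1 (second shifting theorem).
L{t^4} = 4!/s^5 = 24/s^5, so L^-1{24/s^5} = t^4.
Hence the inverse is u(t - 1) times that function evaluated at t - 1.

f(t) = Heaviside(t - 1)*((t - 1)^4)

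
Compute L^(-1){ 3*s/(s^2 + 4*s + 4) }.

Factor the denominator: s^2 + 4*s + 4 = (s + 2)^2.
Partial fraction decomposition gives [3/(s + 2)] + [-6/(s + 2)^2].
Invert each term: 3/(s + 2) ↔ 3e^(-2t); -6/(s + 2)^2 ↔ -6t·e^(-2t).

-6*t*exp(-2*t) + 3*exp(-2*t)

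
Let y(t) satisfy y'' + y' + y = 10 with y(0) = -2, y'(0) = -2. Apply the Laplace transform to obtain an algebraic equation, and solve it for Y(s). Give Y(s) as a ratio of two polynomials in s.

Y(s) = (-2*s^2 - 4*s + 10)/(s^3 + s^2 + s)

Apply the Laplace transform to the equation.
The derivative rules (L{y''} = s^2 Y - s·y(0) - y'(0) and L{y'} = sY - y(0), with y(0) = -2, y'(0) = -2) turn the left side into (s^2 + s + 1)Y - (-2*s - 4).
The right side is L{10} = 10/s.
So (s^2 + s + 1)Y = 10/s + (-2*s - 4).
Solve for Y(s) and write it as one ratio of polynomials.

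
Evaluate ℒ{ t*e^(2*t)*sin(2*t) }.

L{sin(2t)} = 2/(s^2 + 4).
Multiplying by e^(2t) shifts s → s - 2, so L{e^(2*t)*sin(2*t)} = 2/((s - 2)^2 + 4).
Then apply L{t·g(t)} = -d/ds[H(s)] with H(s) = 2/((s - 2)^2 + 4):
differentiating 1 time and applying the sign gives 4*(s - 2)/(s^2 - 4*s + 8)^2.

4*(s - 2)/(s^2 - 4*s + 8)^2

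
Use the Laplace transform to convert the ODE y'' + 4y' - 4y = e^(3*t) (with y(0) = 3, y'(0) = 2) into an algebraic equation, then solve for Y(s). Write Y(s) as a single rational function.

Y(s) = (3*s^2 + 5*s - 41)/(s^3 + s^2 - 16*s + 12)

Apply the Laplace transform to the equation.
Using L{y''} = s^2 Y - s·y(0) - y'(0) and L{y'} = sY - y(0), with y(0) = 3, y'(0) = 2, the left side becomes (s^2 + 4*s - 4)Y - (3*s + 14).
The right side is L{e^(3*t)} = 1/(s - 3).
So (s^2 + 4*s - 4)Y = 1/(s - 3) + (3*s + 14).
Solve for Y(s) and write it as one ratio of polynomials.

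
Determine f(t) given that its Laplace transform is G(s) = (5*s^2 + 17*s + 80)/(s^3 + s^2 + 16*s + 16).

f(t) = 4*sin(4*t) + cos(4*t) + 4*exp(-t)

Factor the denominator: s^3 + s^2 + 16*s + 16 = (s + 1)*(s^2 + 16).
Partial fraction decomposition gives [4/(s + 1)] + [s/(s^2 + 16)] + [16/(s^2 + 16)].
Invert each term: 4/(s + 1) ↔ 4e^(-t); 1·s/(s^2 + 16) ↔ cos(4t); 4·4/(s^2 + 16) ↔ 4sin(4t).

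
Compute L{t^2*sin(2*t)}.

4*(3*s^2 - 4)/(s^2 + 4)^3

L{sin(2t)} = 2/(s^2 + 4).
Then apply L{t^2·g(t)} = (-1)^2 d^2/ds^2[G(s)] with G(s) = 2/(s^2 + 4):
differentiating 2 times and applying the sign gives 4*(3*s^2 - 4)/(s^2 + 4)^3.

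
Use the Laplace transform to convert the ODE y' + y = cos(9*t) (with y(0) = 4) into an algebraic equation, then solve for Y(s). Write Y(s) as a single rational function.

Y(s) = (4*s^2 + s + 324)/(s^3 + s^2 + 81*s + 81)

Apply the Laplace transform to the equation.
With L{y'} = sY - y(0) = sY - 4: the LHS transforms to (s + 1)Y - (4).
The right side is L{cos(9*t)} = s/(s^2 + 81).
So (s + 1)Y = s/(s^2 + 81) + (4).
Solve for Y(s) and write it as one ratio of polynomials.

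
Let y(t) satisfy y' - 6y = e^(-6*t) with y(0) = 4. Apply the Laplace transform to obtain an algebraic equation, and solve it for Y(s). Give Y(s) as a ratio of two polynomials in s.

Laplace-transform each side.
The derivative rules (L{y'} = sY - y(0) = sY - 4) turn the left side into (s - 6)Y - (4).
The right side is L{e^(-6*t)} = 1/(s + 6).
So (s - 6)Y = 1/(s + 6) + (4).
Divide through and combine into a single rational function.

Y(s) = (4*s + 25)/(s^2 - 36)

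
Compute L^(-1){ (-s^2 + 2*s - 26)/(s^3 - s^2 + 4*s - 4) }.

Factor the denominator: s^3 - s^2 + 4*s - 4 = (s - 1)*(s^2 + 4).
Partial fraction decomposition gives [-5/(s - 1)] + [4*s/(s^2 + 4)] + [6/(s^2 + 4)].
Invert each term: -5/(s - 1) ↔ -5e^(t); 4·s/(s^2 + 4) ↔ 4cos(2t); 3·2/(s^2 + 4) ↔ 3sin(2t).

-5*exp(t) + 3*sin(2*t) + 4*cos(2*t)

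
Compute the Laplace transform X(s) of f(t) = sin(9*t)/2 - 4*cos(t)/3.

By linearity of the Laplace transform, transform each term separately.
(1/2)·[L{sin(9t)} = 9/(s^2 + 81)]; (-4/3)·[L{cos(t)} = s/(s^2 + 1)].

X(s) = -4*s/(3*(s^2 + 1)) + 9/(2*(s^2 + 81))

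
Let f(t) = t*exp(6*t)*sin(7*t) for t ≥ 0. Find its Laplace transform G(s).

L{sin(7t)} = 7/(s^2 + 49).
Multiplying by e^(6t) shifts s → s - 6, so L{exp(6*t)*sin(7*t)} = 7/((s - 6)^2 + 49).
Then apply L{t·g(t)} = -d/ds[H(s)] with H(s) = 7/((s - 6)^2 + 49):
differentiating 1 time and applying the sign gives 14*(s - 6)/(s^2 - 12*s + 85)^2.

G(s) = 14*(s - 6)/(s^2 - 12*s + 85)^2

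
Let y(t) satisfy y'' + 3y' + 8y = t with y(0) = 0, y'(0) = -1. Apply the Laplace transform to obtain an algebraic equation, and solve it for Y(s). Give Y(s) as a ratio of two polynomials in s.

Y(s) = (-s^2 + 1)/(s^4 + 3*s^3 + 8*s^2)

Laplace-transform each side.
With L{y''} = s^2 Y - s·y(0) - y'(0) and L{y'} = sY - y(0), with y(0) = 0, y'(0) = -1: the LHS transforms to (s^2 + 3*s + 8)Y - (-1).
The right side is L{t} = s^(-2).
So (s^2 + 3*s + 8)Y = s^(-2) + (-1).
Isolate Y and clear denominators.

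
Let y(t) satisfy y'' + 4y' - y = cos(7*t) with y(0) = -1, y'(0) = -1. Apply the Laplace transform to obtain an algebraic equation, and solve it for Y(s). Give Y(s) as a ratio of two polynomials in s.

Y(s) = (-s^3 - 5*s^2 - 48*s - 245)/(s^4 + 4*s^3 + 48*s^2 + 196*s - 49)

Apply the Laplace transform to the equation.
Using L{y''} = s^2 Y - s·y(0) - y'(0) and L{y'} = sY - y(0), with y(0) = -1, y'(0) = -1, the left side becomes (s^2 + 4*s - 1)Y - (-s - 5).
The right side is L{cos(7*t)} = s/(s^2 + 49).
So (s^2 + 4*s - 1)Y = s/(s^2 + 49) + (-s - 5).
Divide through and combine into a single rational function.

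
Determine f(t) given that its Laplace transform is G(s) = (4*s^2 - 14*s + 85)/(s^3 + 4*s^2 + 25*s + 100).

Factor the denominator: s^3 + 4*s^2 + 25*s + 100 = (s + 4)*(s^2 + 25).
Partial fraction decomposition gives [5/(s + 4)] + [-s/(s^2 + 25)] + [-10/(s^2 + 25)].
Invert each term: 5/(s + 4) ↔ 5e^(-4t); -1·s/(s^2 + 25) ↔ -cos(5t); -2·5/(s^2 + 25) ↔ -2sin(5t).

f(t) = -2*sin(5*t) - cos(5*t) + 5*exp(-4*t)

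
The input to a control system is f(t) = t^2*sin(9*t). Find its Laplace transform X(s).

X(s) = 54*(s^2 - 27)/(s^2 + 81)^3

L{sin(9t)} = 9/(s^2 + 81).
Then apply L{t^2·g(t)} = (-1)^2 d^2/ds^2[G(s)] with G(s) = 9/(s^2 + 81):
differentiating 2 times and applying the sign gives 54*(s^2 - 27)/(s^2 + 81)^3.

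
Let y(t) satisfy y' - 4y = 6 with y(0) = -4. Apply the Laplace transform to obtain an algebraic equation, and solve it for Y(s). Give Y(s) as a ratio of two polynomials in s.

Y(s) = (-4*s + 6)/(s^2 - 4*s)

Take the Laplace transform of both sides.
Using L{y'} = sY - y(0) = sY - (-4), the left side becomes (s - 4)Y - (-4).
The right side is L{6} = 6/s.
So (s - 4)Y = 6/s + (-4).
Solve for Y(s) and write it as one ratio of polynomials.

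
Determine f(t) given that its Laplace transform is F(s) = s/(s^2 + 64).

f(t) = cos(8*t)

Since L{cos(8t)} = s/(s^2 + 64), the inverse is cos(8*t).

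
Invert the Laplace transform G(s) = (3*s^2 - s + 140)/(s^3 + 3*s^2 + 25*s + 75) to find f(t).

f(t) = sin(5*t) - 2*cos(5*t) + 5*exp(-3*t)

Factor the denominator: s^3 + 3*s^2 + 25*s + 75 = (s + 3)*(s^2 + 25).
Partial fraction decomposition gives [5/(s + 3)] + [-2*s/(s^2 + 25)] + [5/(s^2 + 25)].
Invert each term: 5/(s + 3) ↔ 5e^(-3t); -2·s/(s^2 + 25) ↔ -2cos(5t); 1·5/(s^2 + 25) ↔ sin(5t).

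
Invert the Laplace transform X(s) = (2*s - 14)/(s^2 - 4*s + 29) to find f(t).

Complete the square in the denominator: s^2 - 4*s + 29 = (s - 2)^2 + 5^2.
Split the numerator to match: 2*s - 14 = 2·(s - 2) - 2·5.
Invert each term: 2·(s - 2)/((s - 2)^2 + 25) ↔ 2e^(2t)cos(5t); -2·5/((s - 2)^2 + 25) ↔ -2e^(2t)sin(5t).

f(t) = -2*exp(2*t)*sin(5*t) + 2*exp(2*t)*cos(5*t)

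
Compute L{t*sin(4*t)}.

8*s/(s^2 + 16)^2

L{sin(4t)} = 4/(s^2 + 16).
Then apply L{t·g(t)} = -d/ds[G(s)] with G(s) = 4/(s^2 + 16):
differentiating 1 time and applying the sign gives 8*s/(s^2 + 16)^2.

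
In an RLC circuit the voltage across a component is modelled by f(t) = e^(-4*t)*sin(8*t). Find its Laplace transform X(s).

L{sin(8t)} = 8/(s^2 + 64).
By the first shifting theorem, multiplying by e^(-4t) replaces s with s + 4.

X(s) = 8/((s + 4)^2 + 64)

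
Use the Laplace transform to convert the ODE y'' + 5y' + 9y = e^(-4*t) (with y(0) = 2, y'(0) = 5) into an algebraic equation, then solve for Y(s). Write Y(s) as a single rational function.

Laplace-transform each side.
With L{y''} = s^2 Y - s·y(0) - y'(0) and L{y'} = sY - y(0), with y(0) = 2, y'(0) = 5: the LHS transforms to (s^2 + 5*s + 9)Y - (2*s + 15).
The right side is L{e^(-4*t)} = 1/(s + 4).
So (s^2 + 5*s + 9)Y = 1/(s + 4) + (2*s + 15).
Isolate Y and clear denominators.

Y(s) = (2*s^2 + 23*s + 61)/(s^3 + 9*s^2 + 29*s + 36)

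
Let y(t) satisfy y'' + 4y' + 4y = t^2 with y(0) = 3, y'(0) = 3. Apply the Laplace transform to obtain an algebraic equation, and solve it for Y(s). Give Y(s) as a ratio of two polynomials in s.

Y(s) = (3*s^4 + 15*s^3 + 2)/(s^5 + 4*s^4 + 4*s^3)

Apply the Laplace transform to the equation.
Using L{y''} = s^2 Y - s·y(0) - y'(0) and L{y'} = sY - y(0), with y(0) = 3, y'(0) = 3, the left side becomes (s^2 + 4*s + 4)Y - (3*s + 15).
The right side is L{t^2} = 2/s^3.
So (s^2 + 4*s + 4)Y = 2/s^3 + (3*s + 15).
Solve for Y(s) and write it as one ratio of polynomials.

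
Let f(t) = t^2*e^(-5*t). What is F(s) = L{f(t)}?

L{e^(-5t)} = 1/(s + 5).
Then apply L{t^2·g(t)} = (-1)^2 d^2/ds^2[G(s)] with G(s) = 1/(s + 5):
differentiating 2 times and applying the sign gives 2/(s + 5)^3.

F(s) = 2/(s + 5)^3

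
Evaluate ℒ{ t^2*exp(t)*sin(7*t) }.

14*(3*s^2 - 6*s - 46)/(s^2 - 2*s + 50)^3

L{sin(7t)} = 7/(s^2 + 49).
Multiplying by e^(t) shifts s → s - 1, so L{exp(t)*sin(7*t)} = 7/((s - 1)^2 + 49).
Then apply L{t^2·g(t)} = (-1)^2 d^2/ds^2[G(s)] with G(s) = 7/((s - 1)^2 + 49):
differentiating 2 times and applying the sign gives 14*(3*s^2 - 6*s - 46)/(s^2 - 2*s + 50)^3.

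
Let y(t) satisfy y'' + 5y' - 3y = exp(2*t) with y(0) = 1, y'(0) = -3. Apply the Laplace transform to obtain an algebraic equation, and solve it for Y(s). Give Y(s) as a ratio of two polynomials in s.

Y(s) = (s^2 - 3)/(s^3 + 3*s^2 - 13*s + 6)

Apply the Laplace transform to the equation.
Using L{y''} = s^2 Y - s·y(0) - y'(0) and L{y'} = sY - y(0), with y(0) = 1, y'(0) = -3, the left side becomes (s^2 + 5*s - 3)Y - (s + 2).
The right side is L{exp(2*t)} = 1/(s - 2).
So (s^2 + 5*s - 3)Y = 1/(s - 2) + (s + 2).
Solve for Y(s) and write it as one ratio of polynomials.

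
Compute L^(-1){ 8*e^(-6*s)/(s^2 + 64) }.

The factor e^(-6s) signals a time shift by c = 6 (second shifting theorem).
L{sin(8t)} = 8/(s^2 + 64), so L^-1{8/(s^2 + 64)} = sin(8*t).
Hence the inverse is u(t - 6) times that function evaluated at t - 6.

Heaviside(t - 6)*(sin(8*t - 48))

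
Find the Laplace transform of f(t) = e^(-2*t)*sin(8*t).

8/((s + 2)^2 + 64)

L{sin(8t)} = 8/(s^2 + 64).
By the first shifting theorem, multiplying by e^(-2t) replaces s with s + 2.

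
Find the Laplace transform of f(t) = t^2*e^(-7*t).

2/(s + 7)^3

L{e^(-7t)} = 1/(s + 7).
Then apply L{t^2·g(t)} = (-1)^2 d^2/ds^2[G(s)] with G(s) = 1/(s + 7):
differentiating 2 times and applying the sign gives 2/(s + 7)^3.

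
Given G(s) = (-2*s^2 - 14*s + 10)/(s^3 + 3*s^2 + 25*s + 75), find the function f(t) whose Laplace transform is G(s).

f(t) = -sin(5*t) - 3*cos(5*t) + exp(-3*t)

Factor the denominator: s^3 + 3*s^2 + 25*s + 75 = (s + 3)*(s^2 + 25).
Partial fraction decomposition gives [1/(s + 3)] + [-3*s/(s^2 + 25)] + [-5/(s^2 + 25)].
Invert each term: 1/(s + 3) ↔ e^(-3t); -3·s/(s^2 + 25) ↔ -3cos(5t); -1·5/(s^2 + 25) ↔ -sin(5t).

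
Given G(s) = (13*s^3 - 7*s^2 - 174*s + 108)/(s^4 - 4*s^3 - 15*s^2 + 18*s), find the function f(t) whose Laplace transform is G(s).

Factor the denominator: s^4 - 4*s^3 - 15*s^2 + 18*s = s*(s - 6)*(s - 1)*(s + 3).
Partial fraction decomposition gives [6/s] + [-2/(s + 3)] + [3/(s - 1)] + [6/(s - 6)].
Invert each term: 6/(s - 0) ↔ 6e^(0t); -2/(s + 3) ↔ -2e^(-3t); 3/(s - 1) ↔ 3e^(t); 6/(s - 6) ↔ 6e^(6t).

f(t) = 6*exp(6*t) + 3*exp(t) + 6 - 2*exp(-3*t)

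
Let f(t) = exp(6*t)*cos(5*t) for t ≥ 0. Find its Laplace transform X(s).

L{cos(5t)} = s/(s^2 + 25).
By the first shifting theorem, multiplying by e^(6t) replaces s with s - 6.

X(s) = (s - 6)/((s - 6)^2 + 25)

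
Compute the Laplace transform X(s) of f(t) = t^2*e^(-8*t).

L{t^2} = 2!/s^3 = 2/s^3.
By the first shifting theorem, multiplying by e^(-8t) replaces s with s + 8.

X(s) = 2/(s + 8)^3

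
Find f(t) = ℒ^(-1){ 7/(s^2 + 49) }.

f(t) = sin(7*t)

Since L{sin(7t)} = 7/(s^2 + 49), the inverse is sin(7*t).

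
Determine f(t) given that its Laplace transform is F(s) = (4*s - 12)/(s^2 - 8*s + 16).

Factor the denominator: s^2 - 8*s + 16 = (s - 4)^2.
Partial fraction decomposition gives [4/(s - 4)] + [4/(s - 4)^2].
Invert each term: 4/(s - 4) ↔ 4e^(4t); 4/(s - 4)^2 ↔ 4t·e^(4t).

f(t) = 4*t*exp(4*t) + 4*exp(4*t)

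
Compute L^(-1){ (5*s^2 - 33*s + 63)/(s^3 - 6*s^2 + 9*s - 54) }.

exp(6*t) - 3*sin(3*t) + 4*cos(3*t)

Factor the denominator: s^3 - 6*s^2 + 9*s - 54 = (s - 6)*(s^2 + 9).
Partial fraction decomposition gives [1/(s - 6)] + [4*s/(s^2 + 9)] + [-9/(s^2 + 9)].
Invert each term: 1/(s - 6) ↔ e^(6t); 4·s/(s^2 + 9) ↔ 4cos(3t); -3·3/(s^2 + 9) ↔ -3sin(3t).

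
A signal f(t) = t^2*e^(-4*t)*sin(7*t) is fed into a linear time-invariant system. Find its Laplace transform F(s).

L{sin(7t)} = 7/(s^2 + 49).
Multiplying by e^(-4t) shifts s → s + 4, so L{e^(-4*t)*sin(7*t)} = 7/((s + 4)^2 + 49).
Then apply L{t^2·g(t)} = (-1)^2 d^2/ds^2[G(s)] with G(s) = 7/((s + 4)^2 + 49):
differentiating 2 times and applying the sign gives 14*(3*s^2 + 24*s - 1)/(s^2 + 8*s + 65)^3.

F(s) = 14*(3*s^2 + 24*s - 1)/(s^2 + 8*s + 65)^3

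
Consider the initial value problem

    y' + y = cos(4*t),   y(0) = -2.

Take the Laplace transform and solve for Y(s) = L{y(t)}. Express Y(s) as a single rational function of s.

Transform both sides with L{·}.
With L{y'} = sY - y(0) = sY - (-2): the LHS transforms to (s + 1)Y - (-2).
The right side is L{cos(4*t)} = s/(s^2 + 16).
So (s + 1)Y = s/(s^2 + 16) + (-2).
Divide through and combine into a single rational function.

Y(s) = (-2*s^2 + s - 32)/(s^3 + s^2 + 16*s + 16)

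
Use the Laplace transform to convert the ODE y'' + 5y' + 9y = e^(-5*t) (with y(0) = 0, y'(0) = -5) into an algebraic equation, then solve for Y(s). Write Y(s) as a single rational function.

Take the Laplace transform of both sides.
With L{y''} = s^2 Y - s·y(0) - y'(0) and L{y'} = sY - y(0), with y(0) = 0, y'(0) = -5: the LHS transforms to (s^2 + 5*s + 9)Y - (-5).
The right side is L{e^(-5*t)} = 1/(s + 5).
So (s^2 + 5*s + 9)Y = 1/(s + 5) + (-5).
Solve for Y(s) and write it as one ratio of polynomials.

Y(s) = (-5*s - 24)/(s^3 + 10*s^2 + 34*s + 45)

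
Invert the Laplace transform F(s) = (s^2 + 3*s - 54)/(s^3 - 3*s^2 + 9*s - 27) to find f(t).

Factor the denominator: s^3 - 3*s^2 + 9*s - 27 = (s - 3)*(s^2 + 9).
Partial fraction decomposition gives [-2/(s - 3)] + [3*s/(s^2 + 9)] + [12/(s^2 + 9)].
Invert each term: -2/(s - 3) ↔ -2e^(3t); 3·s/(s^2 + 9) ↔ 3cos(3t); 4·3/(s^2 + 9) ↔ 4sin(3t).

f(t) = -2*exp(3*t) + 4*sin(3*t) + 3*cos(3*t)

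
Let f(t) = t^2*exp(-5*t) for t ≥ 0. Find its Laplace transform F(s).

L{e^(-5t)} = 1/(s + 5).
Then apply L{t^2·g(t)} = (-1)^2 d^2/ds^2[G(s)] with G(s) = 1/(s + 5):
differentiating 2 times and applying the sign gives 2/(s + 5)^3.

F(s) = 2/(s + 5)^3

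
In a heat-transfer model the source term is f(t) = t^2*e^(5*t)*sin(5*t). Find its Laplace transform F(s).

F(s) = 10*(3*s^2 - 30*s + 50)/(s^2 - 10*s + 50)^3

L{sin(5t)} = 5/(s^2 + 25).
Multiplying by e^(5t) shifts s → s - 5, so L{e^(5*t)*sin(5*t)} = 5/((s - 5)^2 + 25).
Then apply L{t^2·g(t)} = (-1)^2 d^2/ds^2[G(s)] with G(s) = 5/((s - 5)^2 + 25):
differentiating 2 times and applying the sign gives 10*(3*s^2 - 30*s + 50)/(s^2 - 10*s + 50)^3.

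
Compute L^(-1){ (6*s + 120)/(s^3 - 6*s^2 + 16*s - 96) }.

3*exp(6*t) - 3*sin(4*t) - 3*cos(4*t)

Factor the denominator: s^3 - 6*s^2 + 16*s - 96 = (s - 6)*(s^2 + 16).
Partial fraction decomposition gives [3/(s - 6)] + [-3*s/(s^2 + 16)] + [-12/(s^2 + 16)].
Invert each term: 3/(s - 6) ↔ 3e^(6t); -3·s/(s^2 + 16) ↔ -3cos(4t); -3·4/(s^2 + 16) ↔ -3sin(4t).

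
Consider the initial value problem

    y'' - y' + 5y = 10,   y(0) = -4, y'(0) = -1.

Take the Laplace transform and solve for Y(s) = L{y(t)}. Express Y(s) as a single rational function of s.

Laplace-transform each side.
Using L{y''} = s^2 Y - s·y(0) - y'(0) and L{y'} = sY - y(0), with y(0) = -4, y'(0) = -1, the left side becomes (s^2 - s + 5)Y - (-4*s + 3).
The right side is L{10} = 10/s.
So (s^2 - s + 5)Y = 10/s + (-4*s + 3).
Isolate Y and clear denominators.

Y(s) = (-4*s^2 + 3*s + 10)/(s^3 - s^2 + 5*s)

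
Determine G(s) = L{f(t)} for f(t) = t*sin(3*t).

G(s) = 6*s/(s^2 + 9)^2

L{sin(3t)} = 3/(s^2 + 9).
Then apply L{t·g(t)} = -d/ds[H(s)] with H(s) = 3/(s^2 + 9):
differentiating 1 time and applying the sign gives 6*s/(s^2 + 9)^2.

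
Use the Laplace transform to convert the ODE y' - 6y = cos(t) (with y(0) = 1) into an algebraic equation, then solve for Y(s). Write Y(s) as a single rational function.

Y(s) = (s^2 + s + 1)/(s^3 - 6*s^2 + s - 6)

Take the Laplace transform of both sides.
The derivative rules (L{y'} = sY - y(0) = sY - 1) turn the left side into (s - 6)Y - (1).
The right side is L{cos(t)} = s/(s^2 + 1).
So (s - 6)Y = s/(s^2 + 1) + (1).
Divide through and combine into a single rational function.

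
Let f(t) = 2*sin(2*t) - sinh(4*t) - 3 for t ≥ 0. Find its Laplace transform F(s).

By linearity of the Laplace transform, transform each term separately.
(2)·[L{sin(2t)} = 2/(s^2 + 4)]; L{-3} = -3/s; (-1)·[L{sinh(4t)} = 4/(s^2 - 16)].

F(s) = 4/(s^2 + 4) - 4/(s^2 - 16) - 3/s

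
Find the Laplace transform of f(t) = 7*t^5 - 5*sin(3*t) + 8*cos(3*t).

8*s/(s^2 + 9) - 15/(s^2 + 9) + 840/s^6

By linearity of the Laplace transform, transform each term separately.
(-5)·[L{sin(3t)} = 3/(s^2 + 9)]; (8)·[L{cos(3t)} = s/(s^2 + 9)]; (7)·[L{t^5} = 5!/s^6 = 120/s^6].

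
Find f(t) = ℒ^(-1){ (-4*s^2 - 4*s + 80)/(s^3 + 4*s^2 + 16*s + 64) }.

f(t) = 4*sin(4*t) - 5*cos(4*t) + exp(-4*t)

Factor the denominator: s^3 + 4*s^2 + 16*s + 64 = (s + 4)*(s^2 + 16).
Partial fraction decomposition gives [1/(s + 4)] + [-5*s/(s^2 + 16)] + [16/(s^2 + 16)].
Invert each term: 1/(s + 4) ↔ e^(-4t); -5·s/(s^2 + 16) ↔ -5cos(4t); 4·4/(s^2 + 16) ↔ 4sin(4t).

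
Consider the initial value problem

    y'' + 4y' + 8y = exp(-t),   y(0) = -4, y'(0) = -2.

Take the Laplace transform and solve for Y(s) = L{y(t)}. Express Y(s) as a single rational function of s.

Laplace-transform each side.
Using L{y''} = s^2 Y - s·y(0) - y'(0) and L{y'} = sY - y(0), with y(0) = -4, y'(0) = -2, the left side becomes (s^2 + 4*s + 8)Y - (-4*s - 18).
The right side is L{exp(-t)} = 1/(s + 1).
So (s^2 + 4*s + 8)Y = 1/(s + 1) + (-4*s - 18).
Solve for Y(s) and write it as one ratio of polynomials.

Y(s) = (-4*s^2 - 22*s - 17)/(s^3 + 5*s^2 + 12*s + 8)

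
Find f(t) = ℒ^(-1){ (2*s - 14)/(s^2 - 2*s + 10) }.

f(t) = -4*exp(t)*sin(3*t) + 2*exp(t)*cos(3*t)

Complete the square in the denominator: s^2 - 2*s + 10 = (s - 1)^2 + 3^2.
Split the numerator to match: 2*s - 14 = 2·(s - 1) - 4·3.
Invert each term: 2·(s - 1)/((s - 1)^2 + 9) ↔ 2e^(t)cos(3t); -4·3/((s - 1)^2 + 9) ↔ -4e^(t)sin(3t).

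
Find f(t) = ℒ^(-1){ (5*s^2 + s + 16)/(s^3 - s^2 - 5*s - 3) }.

f(t) = -5*t*exp(-t) + 4*exp(3*t) + exp(-t)

Factor the denominator: s^3 - s^2 - 5*s - 3 = (s - 3)*(s + 1)^2.
Partial fraction decomposition gives [1/(s + 1)] + [-5/(s + 1)^2] + [4/(s - 3)].
Invert each term: 1/(s + 1) ↔ e^(-t); -5/(s + 1)^2 ↔ -5t·e^(-t); 4/(s - 3) ↔ 4e^(3t).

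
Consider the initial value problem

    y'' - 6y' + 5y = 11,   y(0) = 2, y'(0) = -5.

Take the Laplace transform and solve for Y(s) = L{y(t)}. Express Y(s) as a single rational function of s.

Y(s) = (2*s^2 - 17*s + 11)/(s^3 - 6*s^2 + 5*s)

Transform both sides with L{·}.
With L{y''} = s^2 Y - s·y(0) - y'(0) and L{y'} = sY - y(0), with y(0) = 2, y'(0) = -5: the LHS transforms to (s^2 - 6*s + 5)Y - (2*s - 17).
The right side is L{11} = 11/s.
So (s^2 - 6*s + 5)Y = 11/s + (2*s - 17).
Solve for Y(s) and write it as one ratio of polynomials.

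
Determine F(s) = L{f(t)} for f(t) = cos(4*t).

L{cos(4t)} = s/(s^2 + 16).

F(s) = s/(s^2 + 16)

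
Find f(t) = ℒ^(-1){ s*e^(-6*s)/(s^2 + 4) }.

The factor e^(-6s) signals a time shift by c = 6 (second shifting theorem).
L{cos(2t)} = s/(s^2 + 4), so L^-1{s/(s^2 + 4)} = cos(2*t).
Hence the inverse is u(t - 6) times that function evaluated at t - 6.

f(t) = Heaviside(t - 6)*(cos(2*t - 12))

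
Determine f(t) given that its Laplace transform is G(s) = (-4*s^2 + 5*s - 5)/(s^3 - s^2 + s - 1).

f(t) = -2*exp(t) + 3*sin(t) - 2*cos(t)

Factor the denominator: s^3 - s^2 + s - 1 = (s - 1)*(s^2 + 1).
Partial fraction decomposition gives [-2/(s - 1)] + [-2*s/(s^2 + 1)] + [3/(s^2 + 1)].
Invert each term: -2/(s - 1) ↔ -2e^(t); -2·s/(s^2 + 1) ↔ -2cos(t); 3·1/(s^2 + 1) ↔ 3sin(t).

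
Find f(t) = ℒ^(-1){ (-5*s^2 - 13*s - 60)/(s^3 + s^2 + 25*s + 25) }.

f(t) = -2*sin(5*t) - 3*cos(5*t) - 2*exp(-t)

Factor the denominator: s^3 + s^2 + 25*s + 25 = (s + 1)*(s^2 + 25).
Partial fraction decomposition gives [-2/(s + 1)] + [-3*s/(s^2 + 25)] + [-10/(s^2 + 25)].
Invert each term: -2/(s + 1) ↔ -2e^(-t); -3·s/(s^2 + 25) ↔ -3cos(5t); -2·5/(s^2 + 25) ↔ -2sin(5t).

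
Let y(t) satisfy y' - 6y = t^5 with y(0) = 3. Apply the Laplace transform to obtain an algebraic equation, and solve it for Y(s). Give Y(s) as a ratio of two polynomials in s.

Apply the Laplace transform to the equation.
The derivative rules (L{y'} = sY - y(0) = sY - 3) turn the left side into (s - 6)Y - (3).
The right side is L{t^5} = 120/s^6.
So (s - 6)Y = 120/s^6 + (3).
Isolate Y and clear denominators.

Y(s) = (3*s^6 + 120)/(s^7 - 6*s^6)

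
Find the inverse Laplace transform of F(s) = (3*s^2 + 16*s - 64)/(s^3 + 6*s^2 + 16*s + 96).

Factor the denominator: s^3 + 6*s^2 + 16*s + 96 = (s + 6)*(s^2 + 16).
Partial fraction decomposition gives [-1/(s + 6)] + [4*s/(s^2 + 16)] + [-8/(s^2 + 16)].
Invert each term: -1/(s + 6) ↔ -e^(-6t); 4·s/(s^2 + 16) ↔ 4cos(4t); -2·4/(s^2 + 16) ↔ -2sin(4t).

-2*sin(4*t) + 4*cos(4*t) - exp(-6*t)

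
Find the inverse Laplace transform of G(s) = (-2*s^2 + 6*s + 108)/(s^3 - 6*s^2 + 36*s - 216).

Factor the denominator: s^3 - 6*s^2 + 36*s - 216 = (s - 6)*(s^2 + 36).
Partial fraction decomposition gives [1/(s - 6)] + [-3*s/(s^2 + 36)] + [-12/(s^2 + 36)].
Invert each term: 1/(s - 6) ↔ e^(6t); -3·s/(s^2 + 36) ↔ -3cos(6t); -2·6/(s^2 + 36) ↔ -2sin(6t).

exp(6*t) - 2*sin(6*t) - 3*cos(6*t)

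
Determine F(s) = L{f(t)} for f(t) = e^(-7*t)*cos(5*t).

L{cos(5t)} = s/(s^2 + 25).
By the first shifting theorem, multiplying by e^(-7t) replaces s with s + 7.

F(s) = (s + 7)/((s + 7)^2 + 25)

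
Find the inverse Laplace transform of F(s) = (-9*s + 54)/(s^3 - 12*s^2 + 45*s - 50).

3*t*exp(5*t) - 4*exp(5*t) + 4*exp(2*t)

Factor the denominator: s^3 - 12*s^2 + 45*s - 50 = (s - 5)^2*(s - 2).
Partial fraction decomposition gives [-4/(s - 5)] + [3/(s - 5)^2] + [4/(s - 2)].
Invert each term: -4/(s - 5) ↔ -4e^(5t); 3/(s - 5)^2 ↔ 3t·e^(5t); 4/(s - 2) ↔ 4e^(2t).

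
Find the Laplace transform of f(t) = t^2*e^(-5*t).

2/(s + 5)^3

L{e^(-5t)} = 1/(s + 5).
Then apply L{t^2·g(t)} = (-1)^2 d^2/ds^2[G(s)] with G(s) = 1/(s + 5):
differentiating 2 times and applying the sign gives 2/(s + 5)^3.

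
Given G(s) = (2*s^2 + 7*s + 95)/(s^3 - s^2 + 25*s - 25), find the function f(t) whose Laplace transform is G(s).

f(t) = 4*exp(t) + sin(5*t) - 2*cos(5*t)

Factor the denominator: s^3 - s^2 + 25*s - 25 = (s - 1)*(s^2 + 25).
Partial fraction decomposition gives [4/(s - 1)] + [-2*s/(s^2 + 25)] + [5/(s^2 + 25)].
Invert each term: 4/(s - 1) ↔ 4e^(t); -2·s/(s^2 + 25) ↔ -2cos(5t); 1·5/(s^2 + 25) ↔ sin(5t).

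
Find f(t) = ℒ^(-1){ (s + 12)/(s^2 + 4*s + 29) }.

f(t) = 2*exp(-2*t)*sin(5*t) + exp(-2*t)*cos(5*t)

Complete the square in the denominator: s^2 + 4*s + 29 = (s + 2)^2 + 5^2.
Split the numerator to match: s + 12 = 1·(s + 2) + 2·5.
Invert each term: 1·(s + 2)/((s + 2)^2 + 25) ↔ e^(-2t)cos(5t); 2·5/((s + 2)^2 + 25) ↔ 2e^(-2t)sin(5t).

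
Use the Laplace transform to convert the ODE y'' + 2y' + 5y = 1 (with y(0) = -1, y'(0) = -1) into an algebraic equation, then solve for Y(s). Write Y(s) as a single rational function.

Y(s) = (-s^2 - 3*s + 1)/(s^3 + 2*s^2 + 5*s)

Transform both sides with L{·}.
The derivative rules (L{y''} = s^2 Y - s·y(0) - y'(0) and L{y'} = sY - y(0), with y(0) = -1, y'(0) = -1) turn the left side into (s^2 + 2*s + 5)Y - (-s - 3).
The right side is L{1} = 1/s.
So (s^2 + 2*s + 5)Y = 1/s + (-s - 3).
Solve for Y(s) and write it as one ratio of polynomials.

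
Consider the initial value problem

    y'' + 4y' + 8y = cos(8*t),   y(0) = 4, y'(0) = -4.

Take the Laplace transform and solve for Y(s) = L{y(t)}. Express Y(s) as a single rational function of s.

Laplace-transform each side.
The derivative rules (L{y''} = s^2 Y - s·y(0) - y'(0) and L{y'} = sY - y(0), with y(0) = 4, y'(0) = -4) turn the left side into (s^2 + 4*s + 8)Y - (4*s + 12).
The right side is L{cos(8*t)} = s/(s^2 + 64).
So (s^2 + 4*s + 8)Y = s/(s^2 + 64) + (4*s + 12).
Solve for Y(s) and write it as one ratio of polynomials.

Y(s) = (4*s^3 + 12*s^2 + 257*s + 768)/(s^4 + 4*s^3 + 72*s^2 + 256*s + 512)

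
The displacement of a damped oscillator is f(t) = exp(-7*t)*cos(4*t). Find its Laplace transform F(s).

F(s) = (s + 7)/((s + 7)^2 + 16)

L{cos(4t)} = s/(s^2 + 16).
By the first shifting theorem, multiplying by e^(-7t) replaces s with s + 7.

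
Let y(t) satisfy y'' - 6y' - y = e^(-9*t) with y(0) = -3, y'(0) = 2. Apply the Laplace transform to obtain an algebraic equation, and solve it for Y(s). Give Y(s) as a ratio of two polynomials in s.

Y(s) = (-3*s^2 - 7*s + 181)/(s^3 + 3*s^2 - 55*s - 9)

Transform both sides with L{·}.
The derivative rules (L{y''} = s^2 Y - s·y(0) - y'(0) and L{y'} = sY - y(0), with y(0) = -3, y'(0) = 2) turn the left side into (s^2 - 6*s - 1)Y - (-3*s + 20).
The right side is L{e^(-9*t)} = 1/(s + 9).
So (s^2 - 6*s - 1)Y = 1/(s + 9) + (-3*s + 20).
Isolate Y and clear denominators.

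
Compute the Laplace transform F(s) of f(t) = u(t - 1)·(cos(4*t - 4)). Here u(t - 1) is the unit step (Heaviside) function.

By the second shifting theorem, L{u(t - c)·g(t - c)} = e^(-cs)·G(s) with c = 1 and G(s) = L{g(t)}.
L{cos(4t)} = s/(s^2 + 16).

F(s) = s*exp(-s)/(s^2 + 16)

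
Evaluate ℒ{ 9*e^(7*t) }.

9/(s - 7)

L{9} = 9/s.
By the first shifting theorem, multiplying by e^(7t) replaces s with s - 7.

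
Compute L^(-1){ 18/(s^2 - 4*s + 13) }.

6*exp(2*t)*sin(3*t)

Rewrite the denominator: s^2 - 4*s + 13 = (s - 2)^2 + 9.
The form in (s - 2) signals a first-shifting-theorem factor e^(2t).
Since L{sin(3t)} = 3/(s^2 + 9), the inverse is e^(2*t)*sin(3*t), scaled by 6.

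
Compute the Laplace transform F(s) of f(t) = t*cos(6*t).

F(s) = (s - 6)*(s + 6)/(s^2 + 36)^2

L{cos(6t)} = s/(s^2 + 36).
Then apply L{t·g(t)} = -d/ds[G(s)] with G(s) = s/(s^2 + 36):
differentiating 1 time and applying the sign gives (s - 6)*(s + 6)/(s^2 + 36)^2.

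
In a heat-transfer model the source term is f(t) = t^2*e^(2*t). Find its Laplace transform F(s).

L{e^(2t)} = 1/(s - 2).
Then apply L{t^2·g(t)} = (-1)^2 d^2/ds^2[G(s)] with G(s) = 1/(s - 2):
differentiating 2 times and applying the sign gives 2/(s - 2)^3.

F(s) = 2/(s - 2)^3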